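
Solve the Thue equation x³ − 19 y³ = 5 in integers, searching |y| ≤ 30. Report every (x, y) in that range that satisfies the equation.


The equation is x³ - 19y³ = 5. For fixed y, x³ = 19·y³ + 5, so a solution requires the RHS to be a perfect cube.
Strategy: iterate y from -30 to 30, compute RHS = 19·y³ + 5, and check whether it is a (positive or negative) perfect cube.
Check small values of y:
  y = 0: RHS = 5 is not a perfect cube.
  y = 1: RHS = 24 is not a perfect cube.
  y = -1: RHS = -14 is not a perfect cube.
  y = 2: RHS = 157 is not a perfect cube.
  y = -2: RHS = -147 is not a perfect cube.
  y = 3: RHS = 518 is not a perfect cube.
  y = -3: RHS = -508 is not a perfect cube.
Continuing the search up to |y| = 30 finds no solutions either.
No (x, y) in the scanned range satisfies the equation.

No integer solutions with |y| ≤ 30.


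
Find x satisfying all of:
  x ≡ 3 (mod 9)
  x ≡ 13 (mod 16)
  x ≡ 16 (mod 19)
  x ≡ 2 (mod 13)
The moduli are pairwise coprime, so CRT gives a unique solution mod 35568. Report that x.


Product of moduli M = 9 · 16 · 19 · 13 = 35568.
Merge one congruence at a time:
  Start: x ≡ 3 (mod 9).
  Combine with x ≡ 13 (mod 16); new modulus lcm = 144.
    Write x = 3 + 9·t and substitute into x ≡ 13 (mod 16): 9·t ≡ 13 − 3 = 10 (mod 16).
    The inverse of 9 mod 16 is 9 (since 9·9 = 81 = 5·16 + 1), so t ≡ 9·10 = 90 ≡ 10 (mod 16).
    Then x = 3 + 9·10 = 93, valid modulo lcm(9, 16) = 144: x ≡ 93 (mod 144).
  Combine with x ≡ 16 (mod 19); new modulus lcm = 2736.
    Write x = 93 + 144·t and substitute into x ≡ 16 (mod 19): 144·t ≡ 16 − 93 = -77 (mod 19).
    Reduce coefficients mod 19: 11·t ≡ 18 (mod 19).
    The inverse of 11 mod 19 is 7 (since 11·7 = 77 = 4·19 + 1), so t ≡ 7·18 = 126 ≡ 12 (mod 19).
    Then x = 93 + 144·12 = 1821, valid modulo lcm(144, 19) = 2736: x ≡ 1821 (mod 2736).
  Combine with x ≡ 2 (mod 13); new modulus lcm = 35568.
    Write x = 1821 + 2736·t and substitute into x ≡ 2 (mod 13): 2736·t ≡ 2 − 1821 = -1819 (mod 13).
    Reduce coefficients mod 13: 6·t ≡ 1 (mod 13).
    The inverse of 6 mod 13 is 11 (since 6·11 = 66 = 5·13 + 1), so t ≡ 11·1 = 11 ≡ 11 (mod 13).
    Then x = 1821 + 2736·11 = 31917, valid modulo lcm(2736, 13) = 35568: x ≡ 31917 (mod 35568).
Verify against each original: 31917 mod 9 = 3, 31917 mod 16 = 13, 31917 mod 19 = 16, 31917 mod 13 = 2.

x ≡ 31917 (mod 35568).


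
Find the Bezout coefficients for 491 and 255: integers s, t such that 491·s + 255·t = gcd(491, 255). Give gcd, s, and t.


Euclidean algorithm on (491, 255) — divide until remainder is 0:
  491 = 1 · 255 + 236
  255 = 1 · 236 + 19
  236 = 12 · 19 + 8
  19 = 2 · 8 + 3
  8 = 2 · 3 + 2
  3 = 1 · 2 + 1
  2 = 2 · 1 + 0
gcd(491, 255) = 1.
Track Bezout coefficients alongside the remainders: start with r₀ = 491 = a·1 + b·0 (s = 1, t = 0) and r₁ = 255 = a·0 + b·1 (s = 0, t = 1); each new remainder r_{k+1} = r_{k-1} − q_k·r_k inherits s_{k+1} = s_{k-1} − q_k·s_k, t_{k+1} = t_{k-1} − q_k·t_k, so r_k = a·s_k + b·t_k at every step:
  q = 1: r = 236, s = 1 − 1·0 = 1, t = 0 − 1·1 = -1  (check: 491·1 + 255·(-1) = 236)
  q = 1: r = 19, s = 0 − 1·1 = -1, t = 1 − 1·(-1) = 2  (check: 491·(-1) + 255·2 = 19)
  q = 12: r = 8, s = 1 − 12·(-1) = 13, t = -1 − 12·2 = -25  (check: 491·13 + 255·(-25) = 8)
  q = 2: r = 3, s = -1 − 2·13 = -27, t = 2 − 2·(-25) = 52  (check: 491·(-27) + 255·52 = 3)
  q = 2: r = 2, s = 13 − 2·(-27) = 67, t = -25 − 2·52 = -129  (check: 491·67 + 255·(-129) = 2)
  q = 1: r = 1, s = -27 − 1·67 = -94, t = 52 − 1·(-129) = 181  (check: 491·(-94) + 255·181 = 1)
The row with r = 1 (the gcd) gives the Bezout coefficients s = -94, t = 181.
Result: 491 · (-94) + 255 · (181) = 1.

gcd(491, 255) = 1; s = -94, t = 181 (check: 491·(-94) + 255·181 = 1).


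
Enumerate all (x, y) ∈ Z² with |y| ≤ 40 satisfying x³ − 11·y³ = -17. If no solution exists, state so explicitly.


The equation is x³ - 11y³ = -17. For fixed y, x³ = 11·y³ − 17, so a solution requires the RHS to be a perfect cube.
Strategy: iterate y from -40 to 40, compute RHS = 11·y³ − 17, and check whether it is a (positive or negative) perfect cube.
Check small values of y:
  y = 0: RHS = -17 is not a perfect cube.
  y = 1: RHS = -6 is not a perfect cube.
  y = -1: RHS = -28 is not a perfect cube.
  y = 2: RHS = 71 is not a perfect cube.
  y = -2: RHS = -105 is not a perfect cube.
  y = 3: RHS = 280 is not a perfect cube.
  y = -3: RHS = -314 is not a perfect cube.
Continuing the search up to |y| = 40 finds no solutions either.
No (x, y) in the scanned range satisfies the equation.

No integer solutions with |y| ≤ 40.


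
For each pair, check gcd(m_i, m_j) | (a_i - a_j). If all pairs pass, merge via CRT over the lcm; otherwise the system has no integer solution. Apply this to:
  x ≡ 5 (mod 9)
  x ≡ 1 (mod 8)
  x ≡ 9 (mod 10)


Moduli 9, 8, 10 are not pairwise coprime, so CRT works modulo lcm(m_i) when all pairwise compatibility conditions hold.
Pairwise compatibility: gcd(m_i, m_j) must divide a_i - a_j for every pair.
Merge one congruence at a time:
  Start: x ≡ 5 (mod 9).
  Combine with x ≡ 1 (mod 8): gcd(9, 8) = 1; 1 - 5 = -4, which IS divisible by 1, so compatible.
    Write x = 5 + 9·t and substitute into x ≡ 1 (mod 8): 9·t ≡ 1 − 5 = -4 (mod 8).
    Reduce coefficients mod 8: 1·t ≡ 4 (mod 8).
    So t ≡ 4 (mod 8).
    Then x = 5 + 9·4 = 41, valid modulo lcm(9, 8) = 72: x ≡ 41 (mod 72).
  Combine with x ≡ 9 (mod 10): gcd(72, 10) = 2; 9 - 41 = -32, which IS divisible by 2, so compatible.
    Write x = 41 + 72·t and substitute into x ≡ 9 (mod 10): 72·t ≡ 9 − 41 = -32 (mod 10).
    Divide the congruence (and modulus) by g = 2: 36·t ≡ -16 (mod 5).
    Reduce coefficients mod 5: 1·t ≡ 4 (mod 5).
    So t ≡ 4 (mod 5).
    Then x = 41 + 72·4 = 329, valid modulo lcm(72, 10) = 360: x ≡ 329 (mod 360).
Verify: 329 mod 9 = 5, 329 mod 8 = 1, 329 mod 10 = 9.

x ≡ 329 (mod 360).


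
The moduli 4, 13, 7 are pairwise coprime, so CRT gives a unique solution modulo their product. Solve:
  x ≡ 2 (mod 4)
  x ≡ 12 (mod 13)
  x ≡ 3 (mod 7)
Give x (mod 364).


Moduli 4, 13, 7 are pairwise coprime; by CRT there is a unique solution modulo M = 4 · 13 · 7 = 364.
Solve pairwise, accumulating the modulus:
  Start with x ≡ 2 (mod 4).
  Combine with x ≡ 12 (mod 13): since gcd(4, 13) = 1, we get a unique residue mod 52.
    Write x = 2 + 4·t and substitute into x ≡ 12 (mod 13): 4·t ≡ 12 − 2 = 10 (mod 13).
    The inverse of 4 mod 13 is 10 (since 4·10 = 40 = 3·13 + 1), so t ≡ 10·10 = 100 ≡ 9 (mod 13).
    Then x = 2 + 4·9 = 38, valid modulo lcm(4, 13) = 52: x ≡ 38 (mod 52).
  Combine with x ≡ 3 (mod 7): since gcd(52, 7) = 1, we get a unique residue mod 364.
    Write x = 38 + 52·t and substitute into x ≡ 3 (mod 7): 52·t ≡ 3 − 38 = -35 (mod 7).
    Reduce coefficients mod 7: 3·t ≡ 0 (mod 7).
    The inverse of 3 mod 7 is 5 (since 3·5 = 15 = 2·7 + 1), so t ≡ 5·0 = 0 ≡ 0 (mod 7).
    Then x = 38 + 52·0 = 38, valid modulo lcm(52, 7) = 364: x ≡ 38 (mod 364).
Verify: 38 mod 4 = 2 ✓, 38 mod 13 = 12 ✓, 38 mod 7 = 3 ✓.

x ≡ 38 (mod 364).


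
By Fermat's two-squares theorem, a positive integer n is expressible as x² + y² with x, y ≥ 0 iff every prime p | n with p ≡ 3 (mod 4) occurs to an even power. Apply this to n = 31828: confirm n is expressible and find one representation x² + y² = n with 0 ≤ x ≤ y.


Step 1: Factor n = 31828 = 2^2 · 73 · 109.
Step 2: Check the mod-4 condition on each prime factor: 2 = 2 (special); 73 ≡ 1 (mod 4), exponent 1; 109 ≡ 1 (mod 4), exponent 1.
All primes ≡ 3 (mod 4) appear to even exponent (or don't appear), so by the two-squares theorem n IS expressible as a sum of two squares.
Step 3: Build a representation. Group n = k² · m with k = 2 and m = 73 · 109 = 7957 (a product of primes ≡ 1 (mod 4)); a representation of m scales to one of n via (k·x)² + (k·y)² = k²(x² + y²). Each prime p ≡ 1 (mod 4) is itself a sum of two squares; find a² by testing p − a² for a perfect square:
  73: 73 − 1² = 72, 73 − 2² = 69, 73 − 3² = 64 = 8² ⇒ 73 = 3² + 8².
  109: 109 − 1² = 108, 109 − 2² = 105, 109 − 3² = 100 = 10² ⇒ 109 = 3² + 10².
  Combine using the Brahmagupta–Fibonacci identity (a² + b²)(c² + d²) = (ac − bd)² + (ad + bc)² = (ac + bd)² + (ad − bc)²:
  73 · 109 = 7957: from (3² + 8²)(3² + 10²), take (3·3 − 8·10, 3·10 + 8·3) = (9 − 80, 30 + 24) = (-71, 54); dropping signs (only squares matter) gives (71, 54); check 71² + 54² = 5041 + 2916 = 7957 ✓.
  Scale by k = 2: (2·71, 2·54) = (142, 108).
Step 4: Order so x ≤ y and verify: 108² + 142² = 11664 + 20164 = 31828 = n. ✓

n = 31828 = 108² + 142² (one valid representation with x ≤ y).


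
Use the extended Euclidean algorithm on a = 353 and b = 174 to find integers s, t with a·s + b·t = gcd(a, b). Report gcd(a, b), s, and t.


Euclidean algorithm on (353, 174) — divide until remainder is 0:
  353 = 2 · 174 + 5
  174 = 34 · 5 + 4
  5 = 1 · 4 + 1
  4 = 4 · 1 + 0
gcd(353, 174) = 1.
Track Bezout coefficients alongside the remainders: start with r₀ = 353 = a·1 + b·0 (s = 1, t = 0) and r₁ = 174 = a·0 + b·1 (s = 0, t = 1); each new remainder r_{k+1} = r_{k-1} − q_k·r_k inherits s_{k+1} = s_{k-1} − q_k·s_k, t_{k+1} = t_{k-1} − q_k·t_k, so r_k = a·s_k + b·t_k at every step:
  q = 2: r = 5, s = 1 − 2·0 = 1, t = 0 − 2·1 = -2  (check: 353·1 + 174·(-2) = 5)
  q = 34: r = 4, s = 0 − 34·1 = -34, t = 1 − 34·(-2) = 69  (check: 353·(-34) + 174·69 = 4)
  q = 1: r = 1, s = 1 − 1·(-34) = 35, t = -2 − 1·69 = -71  (check: 353·35 + 174·(-71) = 1)
The row with r = 1 (the gcd) gives the Bezout coefficients s = 35, t = -71.
Result: 353 · (35) + 174 · (-71) = 1.

gcd(353, 174) = 1; s = 35, t = -71 (check: 353·35 + 174·(-71) = 1).


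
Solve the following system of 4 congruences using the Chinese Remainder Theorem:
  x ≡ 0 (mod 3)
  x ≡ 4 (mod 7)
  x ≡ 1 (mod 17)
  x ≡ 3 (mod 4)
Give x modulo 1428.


Product of moduli M = 3 · 7 · 17 · 4 = 1428.
Merge one congruence at a time:
  Start: x ≡ 0 (mod 3).
  Combine with x ≡ 4 (mod 7); new modulus lcm = 21.
    Write x = 0 + 3·t and substitute into x ≡ 4 (mod 7): 3·t ≡ 4 − 0 = 4 (mod 7).
    The inverse of 3 mod 7 is 5 (since 3·5 = 15 = 2·7 + 1), so t ≡ 5·4 = 20 ≡ 6 (mod 7).
    Then x = 0 + 3·6 = 18, valid modulo lcm(3, 7) = 21: x ≡ 18 (mod 21).
  Combine with x ≡ 1 (mod 17); new modulus lcm = 357.
    Write x = 18 + 21·t and substitute into x ≡ 1 (mod 17): 21·t ≡ 1 − 18 = -17 (mod 17).
    Reduce coefficients mod 17: 4·t ≡ 0 (mod 17).
    The inverse of 4 mod 17 is 13 (since 4·13 = 52 = 3·17 + 1), so t ≡ 13·0 = 0 ≡ 0 (mod 17).
    Then x = 18 + 21·0 = 18, valid modulo lcm(21, 17) = 357: x ≡ 18 (mod 357).
  Combine with x ≡ 3 (mod 4); new modulus lcm = 1428.
    Write x = 18 + 357·t and substitute into x ≡ 3 (mod 4): 357·t ≡ 3 − 18 = -15 (mod 4).
    Reduce coefficients mod 4: 1·t ≡ 1 (mod 4).
    So t ≡ 1 (mod 4).
    Then x = 18 + 357·1 = 375, valid modulo lcm(357, 4) = 1428: x ≡ 375 (mod 1428).
Verify against each original: 375 mod 3 = 0, 375 mod 7 = 4, 375 mod 17 = 1, 375 mod 4 = 3.

x ≡ 375 (mod 1428).


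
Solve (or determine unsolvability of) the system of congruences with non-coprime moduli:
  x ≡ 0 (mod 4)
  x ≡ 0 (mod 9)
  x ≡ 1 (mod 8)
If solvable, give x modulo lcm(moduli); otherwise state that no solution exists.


Moduli 4, 9, 8 are not pairwise coprime, so CRT works modulo lcm(m_i) when all pairwise compatibility conditions hold.
Pairwise compatibility: gcd(m_i, m_j) must divide a_i - a_j for every pair.
Merge one congruence at a time:
  Start: x ≡ 0 (mod 4).
  Combine with x ≡ 0 (mod 9): gcd(4, 9) = 1; 0 - 0 = 0, which IS divisible by 1, so compatible.
    Write x = 0 + 4·t and substitute into x ≡ 0 (mod 9): 4·t ≡ 0 − 0 = 0 (mod 9).
    The inverse of 4 mod 9 is 7 (since 4·7 = 28 = 3·9 + 1), so t ≡ 7·0 = 0 ≡ 0 (mod 9).
    Then x = 0 + 4·0 = 0, valid modulo lcm(4, 9) = 36: x ≡ 0 (mod 36).
  Combine with x ≡ 1 (mod 8): gcd(36, 8) = 4, and 1 - 0 = 1 is NOT divisible by 4.
    ⇒ system is inconsistent (no integer solution).

No solution (the system is inconsistent).


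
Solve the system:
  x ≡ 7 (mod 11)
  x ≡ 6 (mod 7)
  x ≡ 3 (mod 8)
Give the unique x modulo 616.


Moduli 11, 7, 8 are pairwise coprime; by CRT there is a unique solution modulo M = 11 · 7 · 8 = 616.
Solve pairwise, accumulating the modulus:
  Start with x ≡ 7 (mod 11).
  Combine with x ≡ 6 (mod 7): since gcd(11, 7) = 1, we get a unique residue mod 77.
    Write x = 7 + 11·t and substitute into x ≡ 6 (mod 7): 11·t ≡ 6 − 7 = -1 (mod 7).
    Reduce coefficients mod 7: 4·t ≡ 6 (mod 7).
    The inverse of 4 mod 7 is 2 (since 4·2 = 8 = 1·7 + 1), so t ≡ 2·6 = 12 ≡ 5 (mod 7).
    Then x = 7 + 11·5 = 62, valid modulo lcm(11, 7) = 77: x ≡ 62 (mod 77).
  Combine with x ≡ 3 (mod 8): since gcd(77, 8) = 1, we get a unique residue mod 616.
    Write x = 62 + 77·t and substitute into x ≡ 3 (mod 8): 77·t ≡ 3 − 62 = -59 (mod 8).
    Reduce coefficients mod 8: 5·t ≡ 5 (mod 8).
    The inverse of 5 mod 8 is 5 (since 5·5 = 25 = 3·8 + 1), so t ≡ 5·5 = 25 ≡ 1 (mod 8).
    Then x = 62 + 77·1 = 139, valid modulo lcm(77, 8) = 616: x ≡ 139 (mod 616).
Verify: 139 mod 11 = 7 ✓, 139 mod 7 = 6 ✓, 139 mod 8 = 3 ✓.

x ≡ 139 (mod 616).


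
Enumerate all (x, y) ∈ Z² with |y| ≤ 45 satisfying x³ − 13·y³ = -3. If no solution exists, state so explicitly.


The equation is x³ - 13y³ = -3. For fixed y, x³ = 13·y³ − 3, so a solution requires the RHS to be a perfect cube.
Strategy: iterate y from -45 to 45, compute RHS = 13·y³ − 3, and check whether it is a (positive or negative) perfect cube.
Check small values of y:
  y = 0: RHS = -3 is not a perfect cube.
  y = 1: RHS = 10 is not a perfect cube.
  y = -1: RHS = -16 is not a perfect cube.
  y = 2: RHS = 101 is not a perfect cube.
  y = -2: RHS = -107 is not a perfect cube.
  y = 3: RHS = 348 is not a perfect cube.
  y = -3: RHS = -354 is not a perfect cube.
Continuing the search up to |y| = 45 finds no solutions either.
No (x, y) in the scanned range satisfies the equation.

No integer solutions with |y| ≤ 45.


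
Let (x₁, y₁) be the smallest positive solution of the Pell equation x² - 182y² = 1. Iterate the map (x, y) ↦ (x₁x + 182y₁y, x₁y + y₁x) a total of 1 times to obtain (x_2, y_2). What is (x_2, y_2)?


Step 1: Find the fundamental solution (x₁, y₁) of x² - 182y² = 1.
  Expand √182 as a continued fraction. a₀ = ⌊√182⌋ = 13; iterate m_{k+1} = d_k·a_k − m_k, d_{k+1} = (182 − m_{k+1}²)/d_k, a_{k+1} = ⌊(a₀ + m_{k+1})/d_{k+1}⌋ (starting m₀ = 0, d₀ = 1), with convergents p_k = a_k·p_{k-1} + p_{k-2}, q_k = a_k·q_{k-1} + q_{k-2} (p₋₁ = 1, q₋₁ = 0):
  k = 0: a₀ = 13; p₀/q₀ = 13/1; p₀² − 182·q₀² = 169 − 182 = -13.
  k = 1: m = 13, d = 13, a = ⌊(13 + 13)/13⌋ = 2; p/q = (2·13 + 1)/(2·1 + 0) = 27/2; p² − 182·q² = 729 − 728 = 1.
  The first convergent with p² − 182·q² = 1 gives the fundamental solution (x₁, y₁) = (27, 2).
Step 2: Apply the recurrence (x_{n+1}, y_{n+1}) = (x₁x_n + 182y₁y_n, x₁y_n + y₁x_n) repeatedly.
  From (x_1, y_1) = (27, 2): x_2 = 27·27 + 182·2·2 = 1457; y_2 = 27·2 + 2·27 = 108.
Step 3: Verify x_2² - 182·y_2² = 2122849 - 2122848 = 1 (should be 1). ✓

(x_1, y_1) = (27, 2); (x_2, y_2) = (1457, 108).


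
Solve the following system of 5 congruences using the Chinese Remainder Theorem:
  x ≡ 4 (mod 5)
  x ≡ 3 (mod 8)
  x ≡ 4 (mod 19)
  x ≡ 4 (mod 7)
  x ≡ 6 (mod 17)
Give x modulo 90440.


Product of moduli M = 5 · 8 · 19 · 7 · 17 = 90440.
Merge one congruence at a time:
  Start: x ≡ 4 (mod 5).
  Combine with x ≡ 3 (mod 8); new modulus lcm = 40.
    Write x = 4 + 5·t and substitute into x ≡ 3 (mod 8): 5·t ≡ 3 − 4 = -1 (mod 8).
    Reduce coefficients mod 8: 5·t ≡ 7 (mod 8).
    The inverse of 5 mod 8 is 5 (since 5·5 = 25 = 3·8 + 1), so t ≡ 5·7 = 35 ≡ 3 (mod 8).
    Then x = 4 + 5·3 = 19, valid modulo lcm(5, 8) = 40: x ≡ 19 (mod 40).
  Combine with x ≡ 4 (mod 19); new modulus lcm = 760.
    Write x = 19 + 40·t and substitute into x ≡ 4 (mod 19): 40·t ≡ 4 − 19 = -15 (mod 19).
    Reduce coefficients mod 19: 2·t ≡ 4 (mod 19).
    The inverse of 2 mod 19 is 10 (since 2·10 = 20 = 1·19 + 1), so t ≡ 10·4 = 40 ≡ 2 (mod 19).
    Then x = 19 + 40·2 = 99, valid modulo lcm(40, 19) = 760: x ≡ 99 (mod 760).
  Combine with x ≡ 4 (mod 7); new modulus lcm = 5320.
    Write x = 99 + 760·t and substitute into x ≡ 4 (mod 7): 760·t ≡ 4 − 99 = -95 (mod 7).
    Reduce coefficients mod 7: 4·t ≡ 3 (mod 7).
    The inverse of 4 mod 7 is 2 (since 4·2 = 8 = 1·7 + 1), so t ≡ 2·3 = 6 ≡ 6 (mod 7).
    Then x = 99 + 760·6 = 4659, valid modulo lcm(760, 7) = 5320: x ≡ 4659 (mod 5320).
  Combine with x ≡ 6 (mod 17); new modulus lcm = 90440.
    Write x = 4659 + 5320·t and substitute into x ≡ 6 (mod 17): 5320·t ≡ 6 − 4659 = -4653 (mod 17).
    Reduce coefficients mod 17: 16·t ≡ 5 (mod 17).
    The inverse of 16 mod 17 is 16 (since 16·16 = 256 = 15·17 + 1), so t ≡ 16·5 = 80 ≡ 12 (mod 17).
    Then x = 4659 + 5320·12 = 68499, valid modulo lcm(5320, 17) = 90440: x ≡ 68499 (mod 90440).
Verify against each original: 68499 mod 5 = 4, 68499 mod 8 = 3, 68499 mod 19 = 4, 68499 mod 7 = 4, 68499 mod 17 = 6.

x ≡ 68499 (mod 90440).


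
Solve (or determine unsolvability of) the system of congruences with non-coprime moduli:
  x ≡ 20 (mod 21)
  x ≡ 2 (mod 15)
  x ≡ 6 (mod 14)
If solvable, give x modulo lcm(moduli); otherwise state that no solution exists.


Moduli 21, 15, 14 are not pairwise coprime, so CRT works modulo lcm(m_i) when all pairwise compatibility conditions hold.
Pairwise compatibility: gcd(m_i, m_j) must divide a_i - a_j for every pair.
Merge one congruence at a time:
  Start: x ≡ 20 (mod 21).
  Combine with x ≡ 2 (mod 15): gcd(21, 15) = 3; 2 - 20 = -18, which IS divisible by 3, so compatible.
    Write x = 20 + 21·t and substitute into x ≡ 2 (mod 15): 21·t ≡ 2 − 20 = -18 (mod 15).
    Divide the congruence (and modulus) by g = 3: 7·t ≡ -6 (mod 5).
    Reduce coefficients mod 5: 2·t ≡ 4 (mod 5).
    The inverse of 2 mod 5 is 3 (since 2·3 = 6 = 1·5 + 1), so t ≡ 3·4 = 12 ≡ 2 (mod 5).
    Then x = 20 + 21·2 = 62, valid modulo lcm(21, 15) = 105: x ≡ 62 (mod 105).
  Combine with x ≡ 6 (mod 14): gcd(105, 14) = 7; 6 - 62 = -56, which IS divisible by 7, so compatible.
    Write x = 62 + 105·t and substitute into x ≡ 6 (mod 14): 105·t ≡ 6 − 62 = -56 (mod 14).
    Divide the congruence (and modulus) by g = 7: 15·t ≡ -8 (mod 2).
    Reduce coefficients mod 2: 1·t ≡ 0 (mod 2).
    So t ≡ 0 (mod 2).
    Then x = 62 + 105·0 = 62, valid modulo lcm(105, 14) = 210: x ≡ 62 (mod 210).
Verify: 62 mod 21 = 20, 62 mod 15 = 2, 62 mod 14 = 6.

x ≡ 62 (mod 210).


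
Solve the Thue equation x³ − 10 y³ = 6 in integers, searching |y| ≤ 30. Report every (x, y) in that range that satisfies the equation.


The equation is x³ - 10y³ = 6. For fixed y, x³ = 10·y³ + 6, so a solution requires the RHS to be a perfect cube.
Strategy: iterate y from -30 to 30, compute RHS = 10·y³ + 6, and check whether it is a (positive or negative) perfect cube.
Check small values of y:
  y = 0: RHS = 6 is not a perfect cube.
  y = 1: RHS = 16 is not a perfect cube.
  y = -1: RHS = -4 is not a perfect cube.
  y = 2: RHS = 86 is not a perfect cube.
  y = -2: RHS = -74 is not a perfect cube.
  y = 3: RHS = 276 is not a perfect cube.
  y = -3: RHS = -264 is not a perfect cube.
Continuing the search up to |y| = 30 finds no solutions either.
No (x, y) in the scanned range satisfies the equation.

No integer solutions with |y| ≤ 30.


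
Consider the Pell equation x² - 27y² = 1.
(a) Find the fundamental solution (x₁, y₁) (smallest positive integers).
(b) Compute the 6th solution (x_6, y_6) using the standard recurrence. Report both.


Step 1: Find the fundamental solution (x₁, y₁) of x² - 27y² = 1.
  Expand √27 as a continued fraction. a₀ = ⌊√27⌋ = 5; iterate m_{k+1} = d_k·a_k − m_k, d_{k+1} = (27 − m_{k+1}²)/d_k, a_{k+1} = ⌊(a₀ + m_{k+1})/d_{k+1}⌋ (starting m₀ = 0, d₀ = 1), with convergents p_k = a_k·p_{k-1} + p_{k-2}, q_k = a_k·q_{k-1} + q_{k-2} (p₋₁ = 1, q₋₁ = 0):
  k = 0: a₀ = 5; p₀/q₀ = 5/1; p₀² − 27·q₀² = 25 − 27 = -2.
  k = 1: m = 5, d = 2, a = ⌊(5 + 5)/2⌋ = 5; p/q = (5·5 + 1)/(5·1 + 0) = 26/5; p² − 27·q² = 676 − 675 = 1.
  The first convergent with p² − 27·q² = 1 gives the fundamental solution (x₁, y₁) = (26, 5).
Step 2: Apply the recurrence (x_{n+1}, y_{n+1}) = (x₁x_n + 27y₁y_n, x₁y_n + y₁x_n) repeatedly.
  From (x_1, y_1) = (26, 5): x_2 = 26·26 + 27·5·5 = 1351; y_2 = 26·5 + 5·26 = 260.
  From (x_2, y_2) = (1351, 260): x_3 = 26·1351 + 27·5·260 = 70226; y_3 = 26·260 + 5·1351 = 13515.
  From (x_3, y_3) = (70226, 13515): x_4 = 26·70226 + 27·5·13515 = 3650401; y_4 = 26·13515 + 5·70226 = 702520.
  From (x_4, y_4) = (3650401, 702520): x_5 = 26·3650401 + 27·5·702520 = 189750626; y_5 = 26·702520 + 5·3650401 = 36517525.
  From (x_5, y_5) = (189750626, 36517525): x_6 = 26·189750626 + 27·5·36517525 = 9863382151; y_6 = 26·36517525 + 5·189750626 = 1898208780.
Step 3: Verify x_6² - 27·y_6² = 97286307456665386801 - 97286307456665386800 = 1 (should be 1). ✓

(x_1, y_1) = (26, 5); (x_6, y_6) = (9863382151, 1898208780).


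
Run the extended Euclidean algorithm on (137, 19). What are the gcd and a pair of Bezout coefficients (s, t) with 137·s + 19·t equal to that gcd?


Euclidean algorithm on (137, 19) — divide until remainder is 0:
  137 = 7 · 19 + 4
  19 = 4 · 4 + 3
  4 = 1 · 3 + 1
  3 = 3 · 1 + 0
gcd(137, 19) = 1.
Track Bezout coefficients alongside the remainders: start with r₀ = 137 = a·1 + b·0 (s = 1, t = 0) and r₁ = 19 = a·0 + b·1 (s = 0, t = 1); each new remainder r_{k+1} = r_{k-1} − q_k·r_k inherits s_{k+1} = s_{k-1} − q_k·s_k, t_{k+1} = t_{k-1} − q_k·t_k, so r_k = a·s_k + b·t_k at every step:
  q = 7: r = 4, s = 1 − 7·0 = 1, t = 0 − 7·1 = -7  (check: 137·1 + 19·(-7) = 4)
  q = 4: r = 3, s = 0 − 4·1 = -4, t = 1 − 4·(-7) = 29  (check: 137·(-4) + 19·29 = 3)
  q = 1: r = 1, s = 1 − 1·(-4) = 5, t = -7 − 1·29 = -36  (check: 137·5 + 19·(-36) = 1)
The row with r = 1 (the gcd) gives the Bezout coefficients s = 5, t = -36.
Result: 137 · (5) + 19 · (-36) = 1.

gcd(137, 19) = 1; s = 5, t = -36 (check: 137·5 + 19·(-36) = 1).


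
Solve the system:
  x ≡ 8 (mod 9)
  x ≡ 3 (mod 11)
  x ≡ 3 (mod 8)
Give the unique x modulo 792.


Moduli 9, 11, 8 are pairwise coprime; by CRT there is a unique solution modulo M = 9 · 11 · 8 = 792.
Solve pairwise, accumulating the modulus:
  Start with x ≡ 8 (mod 9).
  Combine with x ≡ 3 (mod 11): since gcd(9, 11) = 1, we get a unique residue mod 99.
    Write x = 8 + 9·t and substitute into x ≡ 3 (mod 11): 9·t ≡ 3 − 8 = -5 (mod 11).
    Reduce coefficients mod 11: 9·t ≡ 6 (mod 11).
    The inverse of 9 mod 11 is 5 (since 9·5 = 45 = 4·11 + 1), so t ≡ 5·6 = 30 ≡ 8 (mod 11).
    Then x = 8 + 9·8 = 80, valid modulo lcm(9, 11) = 99: x ≡ 80 (mod 99).
  Combine with x ≡ 3 (mod 8): since gcd(99, 8) = 1, we get a unique residue mod 792.
    Write x = 80 + 99·t and substitute into x ≡ 3 (mod 8): 99·t ≡ 3 − 80 = -77 (mod 8).
    Reduce coefficients mod 8: 3·t ≡ 3 (mod 8).
    The inverse of 3 mod 8 is 3 (since 3·3 = 9 = 1·8 + 1), so t ≡ 3·3 = 9 ≡ 1 (mod 8).
    Then x = 80 + 99·1 = 179, valid modulo lcm(99, 8) = 792: x ≡ 179 (mod 792).
Verify: 179 mod 9 = 8 ✓, 179 mod 11 = 3 ✓, 179 mod 8 = 3 ✓.

x ≡ 179 (mod 792).


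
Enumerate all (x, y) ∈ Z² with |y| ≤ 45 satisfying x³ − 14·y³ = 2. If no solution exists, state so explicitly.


The equation is x³ - 14y³ = 2. For fixed y, x³ = 14·y³ + 2, so a solution requires the RHS to be a perfect cube.
Strategy: iterate y from -45 to 45, compute RHS = 14·y³ + 2, and check whether it is a (positive or negative) perfect cube.
Check small values of y:
  y = 0: RHS = 2 is not a perfect cube.
  y = 1: RHS = 16 is not a perfect cube.
  y = -1: RHS = -12 is not a perfect cube.
  y = 2: RHS = 114 is not a perfect cube.
  y = -2: RHS = -110 is not a perfect cube.
  y = 3: RHS = 380 is not a perfect cube.
  y = -3: RHS = -376 is not a perfect cube.
Continuing the search up to |y| = 45 finds no solutions either.
No (x, y) in the scanned range satisfies the equation.

No integer solutions with |y| ≤ 45.


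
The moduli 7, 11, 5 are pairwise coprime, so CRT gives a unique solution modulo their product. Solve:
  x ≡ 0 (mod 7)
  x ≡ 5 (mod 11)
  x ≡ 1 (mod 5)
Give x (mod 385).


Moduli 7, 11, 5 are pairwise coprime; by CRT there is a unique solution modulo M = 7 · 11 · 5 = 385.
Solve pairwise, accumulating the modulus:
  Start with x ≡ 0 (mod 7).
  Combine with x ≡ 5 (mod 11): since gcd(7, 11) = 1, we get a unique residue mod 77.
    Write x = 0 + 7·t and substitute into x ≡ 5 (mod 11): 7·t ≡ 5 − 0 = 5 (mod 11).
    The inverse of 7 mod 11 is 8 (since 7·8 = 56 = 5·11 + 1), so t ≡ 8·5 = 40 ≡ 7 (mod 11).
    Then x = 0 + 7·7 = 49, valid modulo lcm(7, 11) = 77: x ≡ 49 (mod 77).
  Combine with x ≡ 1 (mod 5): since gcd(77, 5) = 1, we get a unique residue mod 385.
    Write x = 49 + 77·t and substitute into x ≡ 1 (mod 5): 77·t ≡ 1 − 49 = -48 (mod 5).
    Reduce coefficients mod 5: 2·t ≡ 2 (mod 5).
    The inverse of 2 mod 5 is 3 (since 2·3 = 6 = 1·5 + 1), so t ≡ 3·2 = 6 ≡ 1 (mod 5).
    Then x = 49 + 77·1 = 126, valid modulo lcm(77, 5) = 385: x ≡ 126 (mod 385).
Verify: 126 mod 7 = 0 ✓, 126 mod 11 = 5 ✓, 126 mod 5 = 1 ✓.

x ≡ 126 (mod 385).


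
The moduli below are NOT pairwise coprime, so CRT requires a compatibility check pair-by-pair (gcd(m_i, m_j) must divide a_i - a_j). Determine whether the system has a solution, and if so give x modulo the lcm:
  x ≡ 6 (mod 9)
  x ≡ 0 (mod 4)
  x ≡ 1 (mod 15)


Moduli 9, 4, 15 are not pairwise coprime, so CRT works modulo lcm(m_i) when all pairwise compatibility conditions hold.
Pairwise compatibility: gcd(m_i, m_j) must divide a_i - a_j for every pair.
Merge one congruence at a time:
  Start: x ≡ 6 (mod 9).
  Combine with x ≡ 0 (mod 4): gcd(9, 4) = 1; 0 - 6 = -6, which IS divisible by 1, so compatible.
    Write x = 6 + 9·t and substitute into x ≡ 0 (mod 4): 9·t ≡ 0 − 6 = -6 (mod 4).
    Reduce coefficients mod 4: 1·t ≡ 2 (mod 4).
    So t ≡ 2 (mod 4).
    Then x = 6 + 9·2 = 24, valid modulo lcm(9, 4) = 36: x ≡ 24 (mod 36).
  Combine with x ≡ 1 (mod 15): gcd(36, 15) = 3, and 1 - 24 = -23 is NOT divisible by 3.
    ⇒ system is inconsistent (no integer solution).

No solution (the system is inconsistent).


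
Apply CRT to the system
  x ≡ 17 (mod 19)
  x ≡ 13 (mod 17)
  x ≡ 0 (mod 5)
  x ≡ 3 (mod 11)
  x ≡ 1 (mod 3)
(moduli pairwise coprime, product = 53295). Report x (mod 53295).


Product of moduli M = 19 · 17 · 5 · 11 · 3 = 53295.
Merge one congruence at a time:
  Start: x ≡ 17 (mod 19).
  Combine with x ≡ 13 (mod 17); new modulus lcm = 323.
    Write x = 17 + 19·t and substitute into x ≡ 13 (mod 17): 19·t ≡ 13 − 17 = -4 (mod 17).
    Reduce coefficients mod 17: 2·t ≡ 13 (mod 17).
    The inverse of 2 mod 17 is 9 (since 2·9 = 18 = 1·17 + 1), so t ≡ 9·13 = 117 ≡ 15 (mod 17).
    Then x = 17 + 19·15 = 302, valid modulo lcm(19, 17) = 323: x ≡ 302 (mod 323).
  Combine with x ≡ 0 (mod 5); new modulus lcm = 1615.
    Write x = 302 + 323·t and substitute into x ≡ 0 (mod 5): 323·t ≡ 0 − 302 = -302 (mod 5).
    Reduce coefficients mod 5: 3·t ≡ 3 (mod 5).
    The inverse of 3 mod 5 is 2 (since 3·2 = 6 = 1·5 + 1), so t ≡ 2·3 = 6 ≡ 1 (mod 5).
    Then x = 302 + 323·1 = 625, valid modulo lcm(323, 5) = 1615: x ≡ 625 (mod 1615).
  Combine with x ≡ 3 (mod 11); new modulus lcm = 17765.
    Write x = 625 + 1615·t and substitute into x ≡ 3 (mod 11): 1615·t ≡ 3 − 625 = -622 (mod 11).
    Reduce coefficients mod 11: 9·t ≡ 5 (mod 11).
    The inverse of 9 mod 11 is 5 (since 9·5 = 45 = 4·11 + 1), so t ≡ 5·5 = 25 ≡ 3 (mod 11).
    Then x = 625 + 1615·3 = 5470, valid modulo lcm(1615, 11) = 17765: x ≡ 5470 (mod 17765).
  Combine with x ≡ 1 (mod 3); new modulus lcm = 53295.
    Write x = 5470 + 17765·t and substitute into x ≡ 1 (mod 3): 17765·t ≡ 1 − 5470 = -5469 (mod 3).
    Reduce coefficients mod 3: 2·t ≡ 0 (mod 3).
    The inverse of 2 mod 3 is 2 (since 2·2 = 4 = 1·3 + 1), so t ≡ 2·0 = 0 ≡ 0 (mod 3).
    Then x = 5470 + 17765·0 = 5470, valid modulo lcm(17765, 3) = 53295: x ≡ 5470 (mod 53295).
Verify against each original: 5470 mod 19 = 17, 5470 mod 17 = 13, 5470 mod 5 = 0, 5470 mod 11 = 3, 5470 mod 3 = 1.

x ≡ 5470 (mod 53295).


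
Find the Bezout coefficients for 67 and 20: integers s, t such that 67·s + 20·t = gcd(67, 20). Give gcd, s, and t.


Euclidean algorithm on (67, 20) — divide until remainder is 0:
  67 = 3 · 20 + 7
  20 = 2 · 7 + 6
  7 = 1 · 6 + 1
  6 = 6 · 1 + 0
gcd(67, 20) = 1.
Track Bezout coefficients alongside the remainders: start with r₀ = 67 = a·1 + b·0 (s = 1, t = 0) and r₁ = 20 = a·0 + b·1 (s = 0, t = 1); each new remainder r_{k+1} = r_{k-1} − q_k·r_k inherits s_{k+1} = s_{k-1} − q_k·s_k, t_{k+1} = t_{k-1} − q_k·t_k, so r_k = a·s_k + b·t_k at every step:
  q = 3: r = 7, s = 1 − 3·0 = 1, t = 0 − 3·1 = -3  (check: 67·1 + 20·(-3) = 7)
  q = 2: r = 6, s = 0 − 2·1 = -2, t = 1 − 2·(-3) = 7  (check: 67·(-2) + 20·7 = 6)
  q = 1: r = 1, s = 1 − 1·(-2) = 3, t = -3 − 1·7 = -10  (check: 67·3 + 20·(-10) = 1)
The row with r = 1 (the gcd) gives the Bezout coefficients s = 3, t = -10.
Result: 67 · (3) + 20 · (-10) = 1.

gcd(67, 20) = 1; s = 3, t = -10 (check: 67·3 + 20·(-10) = 1).


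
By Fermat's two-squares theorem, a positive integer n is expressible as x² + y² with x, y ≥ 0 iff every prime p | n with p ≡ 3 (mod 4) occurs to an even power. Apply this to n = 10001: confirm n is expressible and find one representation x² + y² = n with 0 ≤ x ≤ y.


Step 1: Factor n = 10001 = 73 · 137.
Step 2: Check the mod-4 condition on each prime factor: 73 ≡ 1 (mod 4), exponent 1; 137 ≡ 1 (mod 4), exponent 1.
All primes ≡ 3 (mod 4) appear to even exponent (or don't appear), so by the two-squares theorem n IS expressible as a sum of two squares.
Step 3: Build a representation. Here n = 73 · 137 is a product of primes ≡ 1 (mod 4). Each prime p ≡ 1 (mod 4) is itself a sum of two squares; find a² by testing p − a² for a perfect square:
  73: 73 − 1² = 72, 73 − 2² = 69, 73 − 3² = 64 = 8² ⇒ 73 = 3² + 8².
  137: 137 − 1² = 136, 137 − 2² = 133, 137 − 3² = 128, 137 − 4² = 121 = 11² ⇒ 137 = 4² + 11².
  Combine using the Brahmagupta–Fibonacci identity (a² + b²)(c² + d²) = (ac − bd)² + (ad + bc)² = (ac + bd)² + (ad − bc)²:
  73 · 137 = 10001: from (3² + 8²)(4² + 11²), take (3·4 − 8·11, 3·11 + 8·4) = (12 − 88, 33 + 32) = (-76, 65); dropping signs (only squares matter) gives (76, 65); check 76² + 65² = 5776 + 4225 = 10001 ✓.
Step 4: Order so x ≤ y and verify: 65² + 76² = 4225 + 5776 = 10001 = n. ✓

n = 10001 = 65² + 76² (one valid representation with x ≤ y).


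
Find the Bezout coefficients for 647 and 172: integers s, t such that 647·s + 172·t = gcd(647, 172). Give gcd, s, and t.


Euclidean algorithm on (647, 172) — divide until remainder is 0:
  647 = 3 · 172 + 131
  172 = 1 · 131 + 41
  131 = 3 · 41 + 8
  41 = 5 · 8 + 1
  8 = 8 · 1 + 0
gcd(647, 172) = 1.
Track Bezout coefficients alongside the remainders: start with r₀ = 647 = a·1 + b·0 (s = 1, t = 0) and r₁ = 172 = a·0 + b·1 (s = 0, t = 1); each new remainder r_{k+1} = r_{k-1} − q_k·r_k inherits s_{k+1} = s_{k-1} − q_k·s_k, t_{k+1} = t_{k-1} − q_k·t_k, so r_k = a·s_k + b·t_k at every step:
  q = 3: r = 131, s = 1 − 3·0 = 1, t = 0 − 3·1 = -3  (check: 647·1 + 172·(-3) = 131)
  q = 1: r = 41, s = 0 − 1·1 = -1, t = 1 − 1·(-3) = 4  (check: 647·(-1) + 172·4 = 41)
  q = 3: r = 8, s = 1 − 3·(-1) = 4, t = -3 − 3·4 = -15  (check: 647·4 + 172·(-15) = 8)
  q = 5: r = 1, s = -1 − 5·4 = -21, t = 4 − 5·(-15) = 79  (check: 647·(-21) + 172·79 = 1)
The row with r = 1 (the gcd) gives the Bezout coefficients s = -21, t = 79.
Result: 647 · (-21) + 172 · (79) = 1.

gcd(647, 172) = 1; s = -21, t = 79 (check: 647·(-21) + 172·79 = 1).


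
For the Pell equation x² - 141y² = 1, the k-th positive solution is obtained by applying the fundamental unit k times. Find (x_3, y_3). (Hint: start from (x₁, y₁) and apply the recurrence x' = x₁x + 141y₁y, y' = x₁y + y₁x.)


Step 1: Find the fundamental solution (x₁, y₁) of x² - 141y² = 1.
  Expand √141 as a continued fraction. a₀ = ⌊√141⌋ = 11; iterate m_{k+1} = d_k·a_k − m_k, d_{k+1} = (141 − m_{k+1}²)/d_k, a_{k+1} = ⌊(a₀ + m_{k+1})/d_{k+1}⌋ (starting m₀ = 0, d₀ = 1), with convergents p_k = a_k·p_{k-1} + p_{k-2}, q_k = a_k·q_{k-1} + q_{k-2} (p₋₁ = 1, q₋₁ = 0):
  k = 0: a₀ = 11; p₀/q₀ = 11/1; p₀² − 141·q₀² = 121 − 141 = -20.
  k = 1: m = 11, d = 20, a = ⌊(11 + 11)/20⌋ = 1; p/q = (1·11 + 1)/(1·1 + 0) = 12/1; p² − 141·q² = 144 − 141 = 3.
  k = 2: m = 9, d = 3, a = ⌊(11 + 9)/3⌋ = 6; p/q = (6·12 + 11)/(6·1 + 1) = 83/7; p² − 141·q² = 6889 − 6909 = -20.
  k = 3: m = 9, d = 20, a = ⌊(11 + 9)/20⌋ = 1; p/q = (1·83 + 12)/(1·7 + 1) = 95/8; p² − 141·q² = 9025 − 9024 = 1.
  The first convergent with p² − 141·q² = 1 gives the fundamental solution (x₁, y₁) = (95, 8).
Step 2: Apply the recurrence (x_{n+1}, y_{n+1}) = (x₁x_n + 141y₁y_n, x₁y_n + y₁x_n) repeatedly.
  From (x_1, y_1) = (95, 8): x_2 = 95·95 + 141·8·8 = 18049; y_2 = 95·8 + 8·95 = 1520.
  From (x_2, y_2) = (18049, 1520): x_3 = 95·18049 + 141·8·1520 = 3429215; y_3 = 95·1520 + 8·18049 = 288792.
Step 3: Verify x_3² - 141·y_3² = 11759515516225 - 11759515516224 = 1 (should be 1). ✓

(x_1, y_1) = (95, 8); (x_3, y_3) = (3429215, 288792).


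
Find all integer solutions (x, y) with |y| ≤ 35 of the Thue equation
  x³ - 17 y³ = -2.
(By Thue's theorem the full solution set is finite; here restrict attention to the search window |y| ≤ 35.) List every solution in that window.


The equation is x³ - 17y³ = -2. For fixed y, x³ = 17·y³ − 2, so a solution requires the RHS to be a perfect cube.
Strategy: iterate y from -35 to 35, compute RHS = 17·y³ − 2, and check whether it is a (positive or negative) perfect cube.
Check small values of y:
  y = 0: RHS = -2 is not a perfect cube.
  y = 1: RHS = 15 is not a perfect cube.
  y = -1: RHS = -19 is not a perfect cube.
  y = 2: RHS = 134 is not a perfect cube.
  y = -2: RHS = -138 is not a perfect cube.
  y = 3: RHS = 457 is not a perfect cube.
  y = -3: RHS = -461 is not a perfect cube.
Continuing the search up to |y| = 35 finds no solutions either.
No (x, y) in the scanned range satisfies the equation.

No integer solutions with |y| ≤ 35.


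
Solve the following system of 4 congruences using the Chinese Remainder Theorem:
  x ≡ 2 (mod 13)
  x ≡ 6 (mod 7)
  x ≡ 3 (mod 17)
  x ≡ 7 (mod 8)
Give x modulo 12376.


Product of moduli M = 13 · 7 · 17 · 8 = 12376.
Merge one congruence at a time:
  Start: x ≡ 2 (mod 13).
  Combine with x ≡ 6 (mod 7); new modulus lcm = 91.
    Write x = 2 + 13·t and substitute into x ≡ 6 (mod 7): 13·t ≡ 6 − 2 = 4 (mod 7).
    Reduce coefficients mod 7: 6·t ≡ 4 (mod 7).
    The inverse of 6 mod 7 is 6 (since 6·6 = 36 = 5·7 + 1), so t ≡ 6·4 = 24 ≡ 3 (mod 7).
    Then x = 2 + 13·3 = 41, valid modulo lcm(13, 7) = 91: x ≡ 41 (mod 91).
  Combine with x ≡ 3 (mod 17); new modulus lcm = 1547.
    Write x = 41 + 91·t and substitute into x ≡ 3 (mod 17): 91·t ≡ 3 − 41 = -38 (mod 17).
    Reduce coefficients mod 17: 6·t ≡ 13 (mod 17).
    The inverse of 6 mod 17 is 3 (since 6·3 = 18 = 1·17 + 1), so t ≡ 3·13 = 39 ≡ 5 (mod 17).
    Then x = 41 + 91·5 = 496, valid modulo lcm(91, 17) = 1547: x ≡ 496 (mod 1547).
  Combine with x ≡ 7 (mod 8); new modulus lcm = 12376.
    Write x = 496 + 1547·t and substitute into x ≡ 7 (mod 8): 1547·t ≡ 7 − 496 = -489 (mod 8).
    Reduce coefficients mod 8: 3·t ≡ 7 (mod 8).
    The inverse of 3 mod 8 is 3 (since 3·3 = 9 = 1·8 + 1), so t ≡ 3·7 = 21 ≡ 5 (mod 8).
    Then x = 496 + 1547·5 = 8231, valid modulo lcm(1547, 8) = 12376: x ≡ 8231 (mod 12376).
Verify against each original: 8231 mod 13 = 2, 8231 mod 7 = 6, 8231 mod 17 = 3, 8231 mod 8 = 7.

x ≡ 8231 (mod 12376).


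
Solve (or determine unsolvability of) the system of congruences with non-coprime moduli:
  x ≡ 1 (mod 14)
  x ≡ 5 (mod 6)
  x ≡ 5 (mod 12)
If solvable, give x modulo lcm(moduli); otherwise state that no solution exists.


Moduli 14, 6, 12 are not pairwise coprime, so CRT works modulo lcm(m_i) when all pairwise compatibility conditions hold.
Pairwise compatibility: gcd(m_i, m_j) must divide a_i - a_j for every pair.
Merge one congruence at a time:
  Start: x ≡ 1 (mod 14).
  Combine with x ≡ 5 (mod 6): gcd(14, 6) = 2; 5 - 1 = 4, which IS divisible by 2, so compatible.
    Write x = 1 + 14·t and substitute into x ≡ 5 (mod 6): 14·t ≡ 5 − 1 = 4 (mod 6).
    Divide the congruence (and modulus) by g = 2: 7·t ≡ 2 (mod 3).
    Reduce coefficients mod 3: 1·t ≡ 2 (mod 3).
    So t ≡ 2 (mod 3).
    Then x = 1 + 14·2 = 29, valid modulo lcm(14, 6) = 42: x ≡ 29 (mod 42).
  Combine with x ≡ 5 (mod 12): gcd(42, 12) = 6; 5 - 29 = -24, which IS divisible by 6, so compatible.
    Write x = 29 + 42·t and substitute into x ≡ 5 (mod 12): 42·t ≡ 5 − 29 = -24 (mod 12).
    Divide the congruence (and modulus) by g = 6: 7·t ≡ -4 (mod 2).
    Reduce coefficients mod 2: 1·t ≡ 0 (mod 2).
    So t ≡ 0 (mod 2).
    Then x = 29 + 42·0 = 29, valid modulo lcm(42, 12) = 84: x ≡ 29 (mod 84).
Verify: 29 mod 14 = 1, 29 mod 6 = 5, 29 mod 12 = 5.

x ≡ 29 (mod 84).


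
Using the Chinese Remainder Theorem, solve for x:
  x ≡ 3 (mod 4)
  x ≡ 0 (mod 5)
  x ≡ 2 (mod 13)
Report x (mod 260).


Moduli 4, 5, 13 are pairwise coprime; by CRT there is a unique solution modulo M = 4 · 5 · 13 = 260.
Solve pairwise, accumulating the modulus:
  Start with x ≡ 3 (mod 4).
  Combine with x ≡ 0 (mod 5): since gcd(4, 5) = 1, we get a unique residue mod 20.
    Write x = 3 + 4·t and substitute into x ≡ 0 (mod 5): 4·t ≡ 0 − 3 = -3 (mod 5).
    Reduce coefficients mod 5: 4·t ≡ 2 (mod 5).
    The inverse of 4 mod 5 is 4 (since 4·4 = 16 = 3·5 + 1), so t ≡ 4·2 = 8 ≡ 3 (mod 5).
    Then x = 3 + 4·3 = 15, valid modulo lcm(4, 5) = 20: x ≡ 15 (mod 20).
  Combine with x ≡ 2 (mod 13): since gcd(20, 13) = 1, we get a unique residue mod 260.
    Write x = 15 + 20·t and substitute into x ≡ 2 (mod 13): 20·t ≡ 2 − 15 = -13 (mod 13).
    Reduce coefficients mod 13: 7·t ≡ 0 (mod 13).
    The inverse of 7 mod 13 is 2 (since 7·2 = 14 = 1·13 + 1), so t ≡ 2·0 = 0 ≡ 0 (mod 13).
    Then x = 15 + 20·0 = 15, valid modulo lcm(20, 13) = 260: x ≡ 15 (mod 260).
Verify: 15 mod 4 = 3 ✓, 15 mod 5 = 0 ✓, 15 mod 13 = 2 ✓.

x ≡ 15 (mod 260).


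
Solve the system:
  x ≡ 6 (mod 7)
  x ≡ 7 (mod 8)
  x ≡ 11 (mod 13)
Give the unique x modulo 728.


Moduli 7, 8, 13 are pairwise coprime; by CRT there is a unique solution modulo M = 7 · 8 · 13 = 728.
Solve pairwise, accumulating the modulus:
  Start with x ≡ 6 (mod 7).
  Combine with x ≡ 7 (mod 8): since gcd(7, 8) = 1, we get a unique residue mod 56.
    Write x = 6 + 7·t and substitute into x ≡ 7 (mod 8): 7·t ≡ 7 − 6 = 1 (mod 8).
    The inverse of 7 mod 8 is 7 (since 7·7 = 49 = 6·8 + 1), so t ≡ 7·1 = 7 ≡ 7 (mod 8).
    Then x = 6 + 7·7 = 55, valid modulo lcm(7, 8) = 56: x ≡ 55 (mod 56).
  Combine with x ≡ 11 (mod 13): since gcd(56, 13) = 1, we get a unique residue mod 728.
    Write x = 55 + 56·t and substitute into x ≡ 11 (mod 13): 56·t ≡ 11 − 55 = -44 (mod 13).
    Reduce coefficients mod 13: 4·t ≡ 8 (mod 13).
    The inverse of 4 mod 13 is 10 (since 4·10 = 40 = 3·13 + 1), so t ≡ 10·8 = 80 ≡ 2 (mod 13).
    Then x = 55 + 56·2 = 167, valid modulo lcm(56, 13) = 728: x ≡ 167 (mod 728).
Verify: 167 mod 7 = 6 ✓, 167 mod 8 = 7 ✓, 167 mod 13 = 11 ✓.

x ≡ 167 (mod 728).
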